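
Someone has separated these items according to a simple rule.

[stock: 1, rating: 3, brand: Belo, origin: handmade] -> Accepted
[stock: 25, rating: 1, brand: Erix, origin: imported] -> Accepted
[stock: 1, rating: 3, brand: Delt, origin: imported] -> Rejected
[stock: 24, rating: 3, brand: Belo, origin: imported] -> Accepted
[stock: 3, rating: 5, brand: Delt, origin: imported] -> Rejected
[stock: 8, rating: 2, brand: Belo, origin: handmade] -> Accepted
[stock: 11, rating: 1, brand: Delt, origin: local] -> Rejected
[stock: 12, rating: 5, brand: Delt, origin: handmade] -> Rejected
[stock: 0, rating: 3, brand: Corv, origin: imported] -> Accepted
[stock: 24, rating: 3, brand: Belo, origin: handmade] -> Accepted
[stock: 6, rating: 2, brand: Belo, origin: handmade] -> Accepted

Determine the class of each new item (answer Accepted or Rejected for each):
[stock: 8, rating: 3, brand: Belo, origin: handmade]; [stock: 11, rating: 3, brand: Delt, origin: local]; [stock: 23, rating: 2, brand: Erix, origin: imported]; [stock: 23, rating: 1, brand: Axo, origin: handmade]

Accepted, Rejected, Accepted, Accepted

The distinguishing property — brand is not Delt — holds for all the 'Accepted' cases and none of the 'Rejected' cases.
[stock: 8, rating: 3, brand: Belo, origin: handmade] — brand is Belo, hence Accepted.
[stock: 11, rating: 3, brand: Delt, origin: local] — brand is Delt, hence Rejected.
[stock: 23, rating: 2, brand: Erix, origin: imported] — brand is Erix, hence Accepted.
[stock: 23, rating: 1, brand: Axo, origin: handmade] — brand is Axo, hence Accepted.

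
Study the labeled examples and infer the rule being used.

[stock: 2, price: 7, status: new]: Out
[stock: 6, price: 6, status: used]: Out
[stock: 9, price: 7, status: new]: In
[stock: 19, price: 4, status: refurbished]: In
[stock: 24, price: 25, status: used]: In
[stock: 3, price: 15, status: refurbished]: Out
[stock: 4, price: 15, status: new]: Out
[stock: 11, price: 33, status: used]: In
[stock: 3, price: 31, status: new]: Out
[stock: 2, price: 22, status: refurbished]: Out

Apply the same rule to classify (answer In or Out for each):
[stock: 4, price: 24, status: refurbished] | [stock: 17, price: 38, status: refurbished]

One predicate separates the groups cleanly: stock ≥ 9.
[stock: 4, price: 24, status: refurbished] → stock = 4 → Out.
[stock: 17, price: 38, status: refurbished] → stock = 17 → In.

Out, In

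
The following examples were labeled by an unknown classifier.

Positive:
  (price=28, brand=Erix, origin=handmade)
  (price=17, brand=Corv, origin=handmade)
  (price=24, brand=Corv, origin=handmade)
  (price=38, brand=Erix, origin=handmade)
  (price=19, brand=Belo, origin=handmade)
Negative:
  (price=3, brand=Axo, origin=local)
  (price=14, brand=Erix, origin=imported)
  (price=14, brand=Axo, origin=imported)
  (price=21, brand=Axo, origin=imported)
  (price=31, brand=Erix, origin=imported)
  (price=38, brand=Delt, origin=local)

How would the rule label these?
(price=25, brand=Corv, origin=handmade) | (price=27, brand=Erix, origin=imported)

The pattern is that an item is 'Positive' exactly when: origin is handmade.
(price=25, brand=Corv, origin=handmade): origin is handmade, meets the rule → Positive. (price=27, brand=Erix, origin=imported): origin is imported, fails the rule → Negative.

Positive, Negative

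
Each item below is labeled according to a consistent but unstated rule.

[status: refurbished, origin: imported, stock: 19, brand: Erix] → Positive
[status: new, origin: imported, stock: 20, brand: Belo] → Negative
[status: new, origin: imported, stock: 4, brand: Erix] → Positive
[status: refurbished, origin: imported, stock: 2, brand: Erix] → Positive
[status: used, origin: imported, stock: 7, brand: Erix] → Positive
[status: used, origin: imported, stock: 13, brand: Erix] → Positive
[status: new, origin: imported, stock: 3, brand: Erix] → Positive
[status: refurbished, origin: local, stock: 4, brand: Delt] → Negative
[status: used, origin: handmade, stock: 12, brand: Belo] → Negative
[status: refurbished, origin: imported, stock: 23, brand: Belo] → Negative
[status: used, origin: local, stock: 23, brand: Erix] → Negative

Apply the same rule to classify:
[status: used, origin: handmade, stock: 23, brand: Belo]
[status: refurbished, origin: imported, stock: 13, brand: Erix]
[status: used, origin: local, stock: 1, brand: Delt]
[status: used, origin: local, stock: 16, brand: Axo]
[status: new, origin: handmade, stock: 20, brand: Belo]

The classifier is using: origin is imported AND brand is Erix.

Negative, Positive, Negative, Negative, Negative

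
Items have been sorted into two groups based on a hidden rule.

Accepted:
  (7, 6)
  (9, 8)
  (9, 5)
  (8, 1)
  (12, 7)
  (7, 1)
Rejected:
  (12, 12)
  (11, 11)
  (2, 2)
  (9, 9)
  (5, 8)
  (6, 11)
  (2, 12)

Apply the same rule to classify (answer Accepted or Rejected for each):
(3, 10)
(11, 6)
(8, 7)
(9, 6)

One predicate separates the groups cleanly: first > second.
(3, 10): 3 < 10, fails this test → Rejected.
(11, 6): 11 > 6, meets the rule → Accepted.
(8, 7): 8 > 7, meets the rule → Accepted.
(9, 6): 9 > 6, meets the rule → Accepted.

Rejected, Accepted, Accepted, Accepted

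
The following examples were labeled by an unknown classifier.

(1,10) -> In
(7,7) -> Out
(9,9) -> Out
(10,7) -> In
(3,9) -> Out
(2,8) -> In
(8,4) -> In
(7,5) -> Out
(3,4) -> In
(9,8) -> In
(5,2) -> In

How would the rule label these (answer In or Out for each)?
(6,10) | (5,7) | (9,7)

Every 'In' example satisfies: product is even. None of the 'Out' examples do.

In, Out, Out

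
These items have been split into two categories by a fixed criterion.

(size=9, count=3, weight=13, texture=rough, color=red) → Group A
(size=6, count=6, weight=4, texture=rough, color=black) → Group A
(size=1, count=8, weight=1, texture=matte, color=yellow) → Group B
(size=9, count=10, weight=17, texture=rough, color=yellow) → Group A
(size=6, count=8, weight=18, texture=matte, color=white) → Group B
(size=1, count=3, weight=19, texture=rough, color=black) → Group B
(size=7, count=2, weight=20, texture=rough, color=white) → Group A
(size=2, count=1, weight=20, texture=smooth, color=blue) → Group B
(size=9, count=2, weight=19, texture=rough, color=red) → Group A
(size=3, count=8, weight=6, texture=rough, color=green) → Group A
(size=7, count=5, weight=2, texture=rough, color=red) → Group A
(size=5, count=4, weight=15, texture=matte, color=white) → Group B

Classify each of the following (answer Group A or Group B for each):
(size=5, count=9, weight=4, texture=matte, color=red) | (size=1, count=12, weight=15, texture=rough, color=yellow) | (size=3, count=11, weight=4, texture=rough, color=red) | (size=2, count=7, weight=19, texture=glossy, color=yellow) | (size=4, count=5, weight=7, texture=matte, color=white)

The pattern is that an item is 'Group A' exactly when: texture is rough AND size ≥ 2.

Group B, Group B, Group A, Group B, Group B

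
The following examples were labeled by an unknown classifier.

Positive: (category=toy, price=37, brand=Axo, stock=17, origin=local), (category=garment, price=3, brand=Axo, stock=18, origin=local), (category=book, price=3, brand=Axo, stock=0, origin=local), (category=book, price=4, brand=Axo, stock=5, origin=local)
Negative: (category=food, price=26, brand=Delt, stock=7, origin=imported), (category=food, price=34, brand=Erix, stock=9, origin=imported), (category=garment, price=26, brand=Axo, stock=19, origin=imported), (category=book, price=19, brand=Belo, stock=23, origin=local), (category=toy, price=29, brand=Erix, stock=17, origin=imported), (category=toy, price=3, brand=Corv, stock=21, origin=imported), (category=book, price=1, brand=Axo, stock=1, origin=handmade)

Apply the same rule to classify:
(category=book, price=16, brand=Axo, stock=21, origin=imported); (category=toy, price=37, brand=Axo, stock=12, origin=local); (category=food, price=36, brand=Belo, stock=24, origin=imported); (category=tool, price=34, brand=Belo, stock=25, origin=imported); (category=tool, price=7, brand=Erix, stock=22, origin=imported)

'Positive' ⟺ brand is Axo AND origin is local.
Negative: (category=book, price=16, brand=Axo, stock=21, origin=imported), since brand is Axo, origin is imported.
Positive: (category=toy, price=37, brand=Axo, stock=12, origin=local), since brand is Axo, origin is local.
Negative: (category=food, price=36, brand=Belo, stock=24, origin=imported), since brand is Belo, origin is imported.
Negative: (category=tool, price=34, brand=Belo, stock=25, origin=imported), since brand is Belo, origin is imported.
Negative: (category=tool, price=7, brand=Erix, stock=22, origin=imported), since brand is Erix, origin is imported.

Negative, Positive, Negative, Negative, Negative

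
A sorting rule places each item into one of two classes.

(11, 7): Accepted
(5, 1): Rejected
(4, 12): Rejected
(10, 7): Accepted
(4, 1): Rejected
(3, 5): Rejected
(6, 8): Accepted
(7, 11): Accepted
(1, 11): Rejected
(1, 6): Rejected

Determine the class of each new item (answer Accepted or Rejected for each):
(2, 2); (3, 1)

The pattern is that an item is 'Accepted' exactly when: first ≥ 6.
Rejected: (2, 2), since first 2.
Rejected: (3, 1), since first 3.

Rejected, Rejected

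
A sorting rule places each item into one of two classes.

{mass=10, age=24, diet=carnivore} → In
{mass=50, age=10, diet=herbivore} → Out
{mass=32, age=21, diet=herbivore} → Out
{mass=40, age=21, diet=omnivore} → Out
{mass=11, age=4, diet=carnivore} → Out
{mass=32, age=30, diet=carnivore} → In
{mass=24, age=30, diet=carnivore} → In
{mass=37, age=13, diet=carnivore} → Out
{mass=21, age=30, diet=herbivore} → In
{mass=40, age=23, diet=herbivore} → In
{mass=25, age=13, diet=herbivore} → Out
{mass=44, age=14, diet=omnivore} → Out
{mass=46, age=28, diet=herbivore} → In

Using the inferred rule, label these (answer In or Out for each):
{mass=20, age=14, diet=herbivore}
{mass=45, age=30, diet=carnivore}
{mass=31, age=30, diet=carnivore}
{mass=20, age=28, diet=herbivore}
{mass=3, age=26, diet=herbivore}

Out, In, In, In, In

The pattern is that an item is 'In' exactly when: age ≥ 23.
{mass=20, age=14, diet=herbivore}: Out (age = 14).
{mass=45, age=30, diet=carnivore}: In (age = 30).
{mass=31, age=30, diet=carnivore}: In (age = 30).
{mass=20, age=28, diet=herbivore}: In (age = 28).
{mass=3, age=26, diet=herbivore}: In (age = 26).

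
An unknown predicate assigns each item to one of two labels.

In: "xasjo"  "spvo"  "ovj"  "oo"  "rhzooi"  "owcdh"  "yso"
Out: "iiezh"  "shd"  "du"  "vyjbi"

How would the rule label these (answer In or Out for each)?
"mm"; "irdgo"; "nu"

Comparing the two groups points to one rule — contains 'o'.

Out, In, Out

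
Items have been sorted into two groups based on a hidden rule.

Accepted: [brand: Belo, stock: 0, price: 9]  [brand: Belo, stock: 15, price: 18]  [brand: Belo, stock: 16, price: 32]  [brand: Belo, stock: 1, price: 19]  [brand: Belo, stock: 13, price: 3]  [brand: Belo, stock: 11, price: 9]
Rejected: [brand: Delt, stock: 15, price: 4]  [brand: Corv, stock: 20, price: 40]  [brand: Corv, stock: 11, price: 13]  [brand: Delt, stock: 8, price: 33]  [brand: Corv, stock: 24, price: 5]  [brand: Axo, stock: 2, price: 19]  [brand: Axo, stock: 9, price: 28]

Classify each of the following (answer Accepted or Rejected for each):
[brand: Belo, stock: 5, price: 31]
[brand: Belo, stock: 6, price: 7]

The distinguishing property — brand is Belo — holds for all the 'Accepted' cases and none of the 'Rejected' cases.

Accepted, Accepted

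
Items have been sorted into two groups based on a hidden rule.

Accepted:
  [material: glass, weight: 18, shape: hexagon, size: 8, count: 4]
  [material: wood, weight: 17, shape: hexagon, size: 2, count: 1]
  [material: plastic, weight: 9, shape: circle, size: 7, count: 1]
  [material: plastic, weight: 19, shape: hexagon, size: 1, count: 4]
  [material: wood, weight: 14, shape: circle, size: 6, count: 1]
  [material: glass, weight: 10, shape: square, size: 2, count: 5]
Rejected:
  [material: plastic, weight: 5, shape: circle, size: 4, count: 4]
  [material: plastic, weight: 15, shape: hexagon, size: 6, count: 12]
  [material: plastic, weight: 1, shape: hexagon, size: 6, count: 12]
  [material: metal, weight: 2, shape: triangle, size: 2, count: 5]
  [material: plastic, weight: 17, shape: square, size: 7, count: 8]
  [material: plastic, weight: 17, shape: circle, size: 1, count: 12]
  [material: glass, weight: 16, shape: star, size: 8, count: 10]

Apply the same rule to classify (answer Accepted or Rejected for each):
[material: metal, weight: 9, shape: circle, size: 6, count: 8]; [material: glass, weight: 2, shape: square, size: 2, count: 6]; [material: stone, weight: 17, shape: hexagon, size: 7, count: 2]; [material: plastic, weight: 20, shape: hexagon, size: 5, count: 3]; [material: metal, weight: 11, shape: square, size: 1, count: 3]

Rejected, Rejected, Accepted, Accepted, Accepted

The pattern is that an item is 'Accepted' exactly when: weight ≥ 9 AND count ≤ 5.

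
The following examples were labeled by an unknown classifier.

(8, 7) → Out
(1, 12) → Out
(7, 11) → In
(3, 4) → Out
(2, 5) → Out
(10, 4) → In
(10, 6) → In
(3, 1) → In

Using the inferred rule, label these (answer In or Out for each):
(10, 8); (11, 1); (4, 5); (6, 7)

In, In, Out, Out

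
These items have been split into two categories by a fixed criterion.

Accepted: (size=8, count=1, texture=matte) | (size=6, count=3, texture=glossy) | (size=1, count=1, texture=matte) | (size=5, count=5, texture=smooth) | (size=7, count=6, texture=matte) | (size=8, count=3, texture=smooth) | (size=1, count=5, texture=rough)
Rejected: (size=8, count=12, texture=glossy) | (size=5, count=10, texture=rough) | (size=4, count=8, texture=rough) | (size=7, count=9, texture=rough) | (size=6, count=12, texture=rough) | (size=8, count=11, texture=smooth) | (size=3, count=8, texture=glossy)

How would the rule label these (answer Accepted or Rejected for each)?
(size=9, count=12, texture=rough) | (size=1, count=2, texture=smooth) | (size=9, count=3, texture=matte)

The distinguishing property — count ≤ 6 — holds for all the 'Accepted' cases and none of the 'Rejected' cases.
(size=9, count=12, texture=rough): Rejected (count = 12).
(size=1, count=2, texture=smooth): Accepted (count = 2).
(size=9, count=3, texture=matte): Accepted (count = 3).

Rejected, Accepted, Accepted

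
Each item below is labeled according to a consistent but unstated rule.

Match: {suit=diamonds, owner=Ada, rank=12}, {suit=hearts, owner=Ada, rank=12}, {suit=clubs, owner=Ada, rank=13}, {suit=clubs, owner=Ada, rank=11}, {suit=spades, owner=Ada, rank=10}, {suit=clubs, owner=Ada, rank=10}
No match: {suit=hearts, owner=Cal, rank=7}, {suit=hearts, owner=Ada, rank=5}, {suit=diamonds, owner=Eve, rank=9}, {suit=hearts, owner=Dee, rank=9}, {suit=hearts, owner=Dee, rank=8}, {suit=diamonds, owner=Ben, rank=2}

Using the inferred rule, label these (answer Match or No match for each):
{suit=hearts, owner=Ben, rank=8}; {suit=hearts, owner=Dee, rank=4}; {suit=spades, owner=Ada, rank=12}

One predicate separates the groups cleanly: rank ≥ 10.

No match, No match, Match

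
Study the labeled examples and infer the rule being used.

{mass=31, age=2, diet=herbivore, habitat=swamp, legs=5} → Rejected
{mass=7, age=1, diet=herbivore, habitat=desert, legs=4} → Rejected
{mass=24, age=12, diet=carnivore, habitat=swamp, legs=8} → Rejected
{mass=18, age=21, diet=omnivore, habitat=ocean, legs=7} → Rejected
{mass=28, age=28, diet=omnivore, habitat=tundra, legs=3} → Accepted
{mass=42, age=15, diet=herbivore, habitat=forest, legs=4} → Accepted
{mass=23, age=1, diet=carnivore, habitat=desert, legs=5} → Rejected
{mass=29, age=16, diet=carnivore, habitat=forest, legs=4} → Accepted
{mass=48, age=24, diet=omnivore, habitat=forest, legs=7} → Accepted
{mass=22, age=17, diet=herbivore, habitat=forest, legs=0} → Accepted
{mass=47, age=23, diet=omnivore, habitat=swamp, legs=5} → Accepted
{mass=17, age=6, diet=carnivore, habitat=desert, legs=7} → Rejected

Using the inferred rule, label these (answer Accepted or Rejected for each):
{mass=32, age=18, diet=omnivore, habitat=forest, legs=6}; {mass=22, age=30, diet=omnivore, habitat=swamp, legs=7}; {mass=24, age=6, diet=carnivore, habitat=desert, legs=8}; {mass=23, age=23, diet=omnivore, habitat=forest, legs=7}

The distinguishing property — mass ≥ 22 AND age ≥ 15 — holds for all the 'Accepted' cases and none of the 'Rejected' cases.
{mass=32, age=18, diet=omnivore, habitat=forest, legs=6} — mass = 32, age = 18, hence Accepted.
{mass=22, age=30, diet=omnivore, habitat=swamp, legs=7} — mass = 22, age = 30, hence Accepted.
{mass=24, age=6, diet=carnivore, habitat=desert, legs=8} — mass = 24, age = 6, hence Rejected.
{mass=23, age=23, diet=omnivore, habitat=forest, legs=7} — mass = 23, age = 23, hence Accepted.

Accepted, Accepted, Rejected, Accepted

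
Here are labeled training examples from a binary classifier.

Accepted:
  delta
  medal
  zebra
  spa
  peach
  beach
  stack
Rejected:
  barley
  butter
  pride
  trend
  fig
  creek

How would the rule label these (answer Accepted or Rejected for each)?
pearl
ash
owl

Accepted, Accepted, Rejected

All 'Accepted' examples share one property — odd length AND contains 'a' — and every 'Rejected' example lacks it.
pearl — length 5, has 'a', hence Accepted.
ash — length 3, has 'a', hence Accepted.
owl — length 3, no 'a', hence Rejected.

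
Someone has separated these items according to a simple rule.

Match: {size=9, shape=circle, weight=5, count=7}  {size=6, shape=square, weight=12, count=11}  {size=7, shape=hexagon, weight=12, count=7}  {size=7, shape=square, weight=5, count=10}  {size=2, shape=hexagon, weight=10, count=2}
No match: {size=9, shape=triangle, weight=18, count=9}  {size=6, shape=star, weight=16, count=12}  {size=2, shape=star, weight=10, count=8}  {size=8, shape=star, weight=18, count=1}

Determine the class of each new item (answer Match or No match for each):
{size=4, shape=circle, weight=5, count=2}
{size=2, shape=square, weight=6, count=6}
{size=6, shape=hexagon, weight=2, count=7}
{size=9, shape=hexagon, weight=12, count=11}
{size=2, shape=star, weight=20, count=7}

Every 'Match' example satisfies: count ≠ 8 AND weight ≤ 12. None of the 'No match' examples do.
{size=4, shape=circle, weight=5, count=2} — count = 2, weight = 5, hence Match. {size=2, shape=square, weight=6, count=6} — count = 6, weight = 6, hence Match. {size=6, shape=hexagon, weight=2, count=7} — count = 7, weight = 2, hence Match. {size=9, shape=hexagon, weight=12, count=11} — count = 11, weight = 12, hence Match. {size=2, shape=star, weight=20, count=7} — count = 7, weight = 20, hence No match.

Match, Match, Match, Match, No match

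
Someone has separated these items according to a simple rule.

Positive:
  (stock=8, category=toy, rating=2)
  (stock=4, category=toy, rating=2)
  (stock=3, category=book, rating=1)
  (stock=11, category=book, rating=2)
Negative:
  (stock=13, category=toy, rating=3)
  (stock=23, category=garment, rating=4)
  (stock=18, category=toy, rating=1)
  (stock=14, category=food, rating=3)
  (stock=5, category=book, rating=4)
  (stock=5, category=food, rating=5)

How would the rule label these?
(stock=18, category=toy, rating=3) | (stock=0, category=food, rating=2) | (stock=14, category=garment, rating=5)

Rule: stock ≤ 11 AND rating ≤ 2. This holds for each 'Positive' example and fails for each 'Negative' one.
(stock=18, category=toy, rating=3) → stock = 18, rating = 3 → Negative. (stock=0, category=food, rating=2) → stock = 0, rating = 2 → Positive. (stock=14, category=garment, rating=5) → stock = 14, rating = 5 → Negative.

Negative, Positive, Negative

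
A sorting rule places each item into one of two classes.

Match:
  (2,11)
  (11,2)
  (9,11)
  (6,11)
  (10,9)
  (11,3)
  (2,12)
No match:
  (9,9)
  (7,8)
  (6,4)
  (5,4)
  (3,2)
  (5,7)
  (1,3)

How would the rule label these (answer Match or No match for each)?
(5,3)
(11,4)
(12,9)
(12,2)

The pattern is that an item is 'Match' exactly when: max ≥ 10.

No match, Match, Match, Match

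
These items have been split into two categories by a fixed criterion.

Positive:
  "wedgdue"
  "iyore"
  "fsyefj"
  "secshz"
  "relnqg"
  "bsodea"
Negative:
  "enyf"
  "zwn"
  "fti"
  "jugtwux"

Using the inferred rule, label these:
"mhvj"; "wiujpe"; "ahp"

Negative, Positive, Negative

Every 'Positive' example satisfies: length ≥ 5 AND contains 'e'. None of the 'Negative' examples do.
"mhvj": length 4, no 'e' — fails the rule, so Negative.
"wiujpe": length 6, has 'e' — has this property, so Positive.
"ahp": length 3, no 'e' — fails the rule, so Negative.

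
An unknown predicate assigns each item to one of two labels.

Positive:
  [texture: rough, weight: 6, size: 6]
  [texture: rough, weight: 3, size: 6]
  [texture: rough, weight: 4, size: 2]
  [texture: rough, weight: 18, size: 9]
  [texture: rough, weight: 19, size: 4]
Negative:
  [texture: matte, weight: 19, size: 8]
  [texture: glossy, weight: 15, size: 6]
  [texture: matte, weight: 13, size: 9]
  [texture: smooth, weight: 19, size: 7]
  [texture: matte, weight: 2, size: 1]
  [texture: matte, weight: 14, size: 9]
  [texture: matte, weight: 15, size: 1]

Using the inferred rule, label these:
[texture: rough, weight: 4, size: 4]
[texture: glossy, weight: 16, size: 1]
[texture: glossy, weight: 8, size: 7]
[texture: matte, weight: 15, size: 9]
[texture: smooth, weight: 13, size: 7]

Every 'Positive' example satisfies: texture is rough. None of the 'Negative' examples do.
[texture: rough, weight: 4, size: 4] — texture is rough, hence Positive.
[texture: glossy, weight: 16, size: 1] — texture is glossy, hence Negative.
[texture: glossy, weight: 8, size: 7] — texture is glossy, hence Negative.
[texture: matte, weight: 15, size: 9] — texture is matte, hence Negative.
[texture: smooth, weight: 13, size: 7] — texture is smooth, hence Negative.

Positive, Negative, Negative, Negative, Negative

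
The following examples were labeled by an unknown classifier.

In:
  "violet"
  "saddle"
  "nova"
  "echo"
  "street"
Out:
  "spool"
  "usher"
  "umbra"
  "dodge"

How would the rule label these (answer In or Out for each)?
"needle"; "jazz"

Rule: even length. This holds for each 'In' example and fails for each 'Out' one.
"needle" → length 6 → In. "jazz" → length 4 → In.

In, In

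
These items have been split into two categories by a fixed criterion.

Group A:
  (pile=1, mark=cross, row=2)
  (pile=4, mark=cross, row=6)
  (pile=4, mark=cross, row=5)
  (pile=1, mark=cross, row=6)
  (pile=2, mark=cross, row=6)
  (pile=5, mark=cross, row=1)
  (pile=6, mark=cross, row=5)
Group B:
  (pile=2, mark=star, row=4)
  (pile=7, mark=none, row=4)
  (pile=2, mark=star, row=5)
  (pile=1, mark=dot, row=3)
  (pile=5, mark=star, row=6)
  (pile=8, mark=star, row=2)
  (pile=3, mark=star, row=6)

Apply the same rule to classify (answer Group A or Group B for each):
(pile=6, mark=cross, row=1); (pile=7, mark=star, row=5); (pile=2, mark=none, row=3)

Group A, Group B, Group B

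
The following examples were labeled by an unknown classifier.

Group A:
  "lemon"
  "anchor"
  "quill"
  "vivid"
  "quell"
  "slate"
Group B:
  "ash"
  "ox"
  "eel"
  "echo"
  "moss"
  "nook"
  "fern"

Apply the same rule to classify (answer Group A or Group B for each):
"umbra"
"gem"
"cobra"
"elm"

Group A, Group B, Group A, Group B

Rule: length ≥ 5. This holds for each 'Group A' example and fails for each 'Group B' one.
"umbra": length 5, matches → Group A.
"gem": length 3, fails the rule → Group B.
"cobra": length 5, matches → Group A.
"elm": length 3, fails the rule → Group B.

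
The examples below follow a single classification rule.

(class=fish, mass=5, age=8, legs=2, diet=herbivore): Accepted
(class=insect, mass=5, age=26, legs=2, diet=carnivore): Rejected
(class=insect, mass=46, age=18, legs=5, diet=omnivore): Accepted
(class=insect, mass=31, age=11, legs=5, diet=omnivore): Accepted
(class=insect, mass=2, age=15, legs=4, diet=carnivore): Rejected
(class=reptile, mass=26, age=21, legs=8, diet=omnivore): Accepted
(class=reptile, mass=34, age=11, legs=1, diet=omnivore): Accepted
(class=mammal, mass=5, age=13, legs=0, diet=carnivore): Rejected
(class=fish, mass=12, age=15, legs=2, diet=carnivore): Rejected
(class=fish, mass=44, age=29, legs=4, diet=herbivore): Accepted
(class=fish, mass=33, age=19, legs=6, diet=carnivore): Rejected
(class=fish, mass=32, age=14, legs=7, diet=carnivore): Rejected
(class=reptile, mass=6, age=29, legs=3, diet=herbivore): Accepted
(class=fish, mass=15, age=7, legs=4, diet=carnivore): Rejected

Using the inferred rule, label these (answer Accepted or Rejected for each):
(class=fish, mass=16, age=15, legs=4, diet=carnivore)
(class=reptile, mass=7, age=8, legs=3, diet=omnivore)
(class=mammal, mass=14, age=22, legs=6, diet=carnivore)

The rule appears to be: diet is not carnivore.
Rejected: (class=fish, mass=16, age=15, legs=4, diet=carnivore), since diet is carnivore. Accepted: (class=reptile, mass=7, age=8, legs=3, diet=omnivore), since diet is omnivore. Rejected: (class=mammal, mass=14, age=22, legs=6, diet=carnivore), since diet is carnivore.

Rejected, Accepted, Rejected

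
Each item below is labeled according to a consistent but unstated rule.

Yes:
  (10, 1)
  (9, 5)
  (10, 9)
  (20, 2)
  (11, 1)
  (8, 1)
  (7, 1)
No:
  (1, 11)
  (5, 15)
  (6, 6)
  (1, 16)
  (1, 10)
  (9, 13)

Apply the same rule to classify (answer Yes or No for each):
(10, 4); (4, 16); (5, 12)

The pattern is that an item is 'Yes' exactly when: first > second.
(10, 4): Yes (10 > 4).
(4, 16): No (4 < 16).
(5, 12): No (5 < 12).

Yes, No, No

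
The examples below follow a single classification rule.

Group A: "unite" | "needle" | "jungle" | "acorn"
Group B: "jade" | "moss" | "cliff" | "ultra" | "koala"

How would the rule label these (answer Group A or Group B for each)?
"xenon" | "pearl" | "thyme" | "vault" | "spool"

Group A, Group B, Group B, Group B, Group B

A rule that fits every label: contains 'n' — true of each 'Group A' example, false of each 'Group B' one.
"xenon" — has 'n', hence Group A.
"pearl" — no 'n', hence Group B.
"thyme" — no 'n', hence Group B.
"vault" — no 'n', hence Group B.
"spool" — no 'n', hence Group B.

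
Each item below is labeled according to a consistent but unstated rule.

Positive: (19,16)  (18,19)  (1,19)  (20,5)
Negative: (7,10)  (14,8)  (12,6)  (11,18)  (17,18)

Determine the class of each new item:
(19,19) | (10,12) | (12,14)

All 'Positive' examples share one property — max ≥ 19 — and every 'Negative' example lacks it.
(19,19) — max 19, hence Positive. (10,12) — max 12, hence Negative. (12,14) — max 14, hence Negative.

Positive, Negative, Negative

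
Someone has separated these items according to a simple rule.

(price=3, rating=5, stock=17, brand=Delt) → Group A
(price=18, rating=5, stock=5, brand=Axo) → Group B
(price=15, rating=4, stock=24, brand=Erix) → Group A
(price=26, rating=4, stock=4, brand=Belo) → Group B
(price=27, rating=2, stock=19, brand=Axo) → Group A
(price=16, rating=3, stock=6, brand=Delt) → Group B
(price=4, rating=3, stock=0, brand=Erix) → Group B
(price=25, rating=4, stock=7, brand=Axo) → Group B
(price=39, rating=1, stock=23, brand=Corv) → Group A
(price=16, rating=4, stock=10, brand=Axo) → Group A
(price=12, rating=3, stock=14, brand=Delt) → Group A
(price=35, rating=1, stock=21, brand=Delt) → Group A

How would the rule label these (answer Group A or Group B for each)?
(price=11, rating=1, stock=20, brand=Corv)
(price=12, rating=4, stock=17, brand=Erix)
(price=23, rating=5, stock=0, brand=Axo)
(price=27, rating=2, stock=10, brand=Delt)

The distinguishing property — stock ≥ 10 — holds for all the 'Group A' cases and none of the 'Group B' cases.

Group A, Group A, Group B, Group A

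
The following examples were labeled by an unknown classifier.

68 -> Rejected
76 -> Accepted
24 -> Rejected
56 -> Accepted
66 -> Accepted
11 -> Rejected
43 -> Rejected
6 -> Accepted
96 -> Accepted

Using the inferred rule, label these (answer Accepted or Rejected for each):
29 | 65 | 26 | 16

Rejected, Rejected, Accepted, Accepted

The simplest hypothesis consistent with all the labels is: ends in digit 6.
29: Rejected (last digit 9).
65: Rejected (last digit 5).
26: Accepted (last digit 6).
16: Accepted (last digit 6).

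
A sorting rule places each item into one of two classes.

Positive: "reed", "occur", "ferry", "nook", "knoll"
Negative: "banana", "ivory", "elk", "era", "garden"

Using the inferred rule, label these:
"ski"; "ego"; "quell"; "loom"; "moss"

Every 'Positive' example satisfies: has a double letter. None of the 'Negative' examples do.
"ski" → no doubled letter → Negative.
"ego" → no doubled letter → Negative.
"quell" → 'll' doubled → Positive.
"loom" → 'oo' doubled → Positive.
"moss" → 'ss' doubled → Positive.

Negative, Negative, Positive, Positive, Positive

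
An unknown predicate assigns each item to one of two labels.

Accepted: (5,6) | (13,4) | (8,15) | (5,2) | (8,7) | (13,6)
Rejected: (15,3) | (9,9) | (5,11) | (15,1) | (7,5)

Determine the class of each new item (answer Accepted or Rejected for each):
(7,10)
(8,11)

Accepted, Accepted

Rule: sum is odd. This holds for each 'Accepted' example and fails for each 'Rejected' one.
(7,10) → 7+10 = 17 → Accepted.
(8,11) → 8+11 = 19 → Accepted.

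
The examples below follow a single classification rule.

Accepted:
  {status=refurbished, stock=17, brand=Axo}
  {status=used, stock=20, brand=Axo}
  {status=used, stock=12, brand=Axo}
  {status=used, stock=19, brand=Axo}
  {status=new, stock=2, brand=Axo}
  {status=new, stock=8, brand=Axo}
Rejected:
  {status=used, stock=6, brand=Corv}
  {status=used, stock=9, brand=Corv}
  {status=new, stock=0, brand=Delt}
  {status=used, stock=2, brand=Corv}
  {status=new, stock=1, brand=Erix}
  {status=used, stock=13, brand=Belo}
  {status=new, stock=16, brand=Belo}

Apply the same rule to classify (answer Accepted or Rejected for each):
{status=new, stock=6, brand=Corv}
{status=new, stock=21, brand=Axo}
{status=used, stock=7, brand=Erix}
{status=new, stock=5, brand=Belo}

The rule appears to be: brand is Axo.
{status=new, stock=6, brand=Corv}: brand is Corv — lacks this property, so Rejected.
{status=new, stock=21, brand=Axo}: brand is Axo — qualifies, so Accepted.
{status=used, stock=7, brand=Erix}: brand is Erix — lacks this property, so Rejected.
{status=new, stock=5, brand=Belo}: brand is Belo — lacks this property, so Rejected.

Rejected, Accepted, Rejected, Rejected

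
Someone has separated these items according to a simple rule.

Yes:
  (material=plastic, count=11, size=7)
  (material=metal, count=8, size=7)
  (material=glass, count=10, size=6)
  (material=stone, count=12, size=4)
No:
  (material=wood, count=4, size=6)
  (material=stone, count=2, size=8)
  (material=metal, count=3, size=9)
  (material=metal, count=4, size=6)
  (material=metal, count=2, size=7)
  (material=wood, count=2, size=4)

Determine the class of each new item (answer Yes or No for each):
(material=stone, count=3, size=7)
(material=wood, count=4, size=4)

The classifier is using: count ≥ 8.
(material=stone, count=3, size=7): count = 3 — does not fit, so No.
(material=wood, count=4, size=4): count = 4 — does not fit, so No.

No, No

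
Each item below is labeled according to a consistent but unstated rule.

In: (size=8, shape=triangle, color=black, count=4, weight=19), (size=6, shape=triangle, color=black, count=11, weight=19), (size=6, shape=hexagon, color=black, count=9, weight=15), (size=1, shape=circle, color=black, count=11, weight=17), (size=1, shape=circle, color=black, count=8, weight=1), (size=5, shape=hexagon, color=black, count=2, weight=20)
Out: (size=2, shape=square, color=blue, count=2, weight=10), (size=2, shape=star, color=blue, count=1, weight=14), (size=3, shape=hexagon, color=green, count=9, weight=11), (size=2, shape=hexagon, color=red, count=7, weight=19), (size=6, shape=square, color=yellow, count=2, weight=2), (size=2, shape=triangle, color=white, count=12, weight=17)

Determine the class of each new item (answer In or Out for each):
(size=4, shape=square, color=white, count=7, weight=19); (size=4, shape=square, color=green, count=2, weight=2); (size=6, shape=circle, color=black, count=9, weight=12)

Out, Out, In

Rule: color is black. This holds for each 'In' example and fails for each 'Out' one.
(size=4, shape=square, color=white, count=7, weight=19): color is white, does not satisfy this → Out. (size=4, shape=square, color=green, count=2, weight=2): color is green, does not satisfy this → Out. (size=6, shape=circle, color=black, count=9, weight=12): color is black, satisfies this → In.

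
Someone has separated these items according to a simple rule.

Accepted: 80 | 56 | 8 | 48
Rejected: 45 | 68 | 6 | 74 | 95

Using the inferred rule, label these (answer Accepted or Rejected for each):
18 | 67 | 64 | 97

The common property of the 'Accepted' items is: multiple of 8. No 'Rejected' item has it.
18: Rejected (18 = 8·2 + 2). 67: Rejected (67 = 8·8 + 3). 64: Accepted (64 = 8·8). 97: Rejected (97 = 8·12 + 1).

Rejected, Rejected, Accepted, Rejected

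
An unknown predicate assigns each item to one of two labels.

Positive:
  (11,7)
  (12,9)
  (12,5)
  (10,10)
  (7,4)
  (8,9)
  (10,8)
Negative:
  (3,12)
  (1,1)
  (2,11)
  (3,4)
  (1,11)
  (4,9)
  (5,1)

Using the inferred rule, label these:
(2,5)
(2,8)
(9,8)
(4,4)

One predicate separates the groups cleanly: first ≥ 7.

Negative, Negative, Positive, Negative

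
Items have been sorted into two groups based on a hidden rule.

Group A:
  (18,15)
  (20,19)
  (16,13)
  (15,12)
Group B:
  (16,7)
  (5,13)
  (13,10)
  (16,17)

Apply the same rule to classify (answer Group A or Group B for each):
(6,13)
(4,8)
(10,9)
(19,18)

Group B, Group B, Group B, Group A

The classifier is using: first > second AND sum ≥ 27.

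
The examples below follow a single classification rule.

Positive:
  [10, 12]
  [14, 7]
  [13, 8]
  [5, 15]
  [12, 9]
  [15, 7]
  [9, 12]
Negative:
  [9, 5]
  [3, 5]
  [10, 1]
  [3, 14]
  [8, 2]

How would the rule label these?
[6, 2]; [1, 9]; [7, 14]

All 'Positive' examples share one property — sum ≥ 20 — and every 'Negative' example lacks it.
Negative: [6, 2], since 6+2 = 8.
Negative: [1, 9], since 1+9 = 10.
Positive: [7, 14], since 7+14 = 21.

Negative, Negative, Positive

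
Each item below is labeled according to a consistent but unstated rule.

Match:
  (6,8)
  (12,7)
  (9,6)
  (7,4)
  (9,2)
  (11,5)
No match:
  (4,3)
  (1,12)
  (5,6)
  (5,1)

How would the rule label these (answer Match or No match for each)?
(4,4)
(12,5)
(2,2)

No match, Match, No match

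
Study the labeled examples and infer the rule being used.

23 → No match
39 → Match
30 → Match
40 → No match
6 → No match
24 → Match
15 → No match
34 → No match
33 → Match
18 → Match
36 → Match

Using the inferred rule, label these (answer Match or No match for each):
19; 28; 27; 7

No match, No match, Match, No match

'Match' ⟺ multiple of 3 AND at least 18.
19: No match (19 = 3·6 + 1, 19 ≥ 18). 28: No match (28 = 3·9 + 1, 28 ≥ 18). 27: Match (27 = 3·9, 27 ≥ 18). 7: No match (7 = 3·2 + 1, 7 < 18).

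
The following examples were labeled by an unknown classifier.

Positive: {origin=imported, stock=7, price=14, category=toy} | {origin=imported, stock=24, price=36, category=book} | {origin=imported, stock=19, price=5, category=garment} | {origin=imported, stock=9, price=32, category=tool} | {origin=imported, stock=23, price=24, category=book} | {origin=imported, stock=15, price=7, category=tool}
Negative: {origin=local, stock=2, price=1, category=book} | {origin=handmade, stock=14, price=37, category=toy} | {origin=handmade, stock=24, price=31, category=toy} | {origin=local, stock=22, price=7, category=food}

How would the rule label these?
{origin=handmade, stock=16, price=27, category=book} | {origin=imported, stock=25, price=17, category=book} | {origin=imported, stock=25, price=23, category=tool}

Negative, Positive, Positive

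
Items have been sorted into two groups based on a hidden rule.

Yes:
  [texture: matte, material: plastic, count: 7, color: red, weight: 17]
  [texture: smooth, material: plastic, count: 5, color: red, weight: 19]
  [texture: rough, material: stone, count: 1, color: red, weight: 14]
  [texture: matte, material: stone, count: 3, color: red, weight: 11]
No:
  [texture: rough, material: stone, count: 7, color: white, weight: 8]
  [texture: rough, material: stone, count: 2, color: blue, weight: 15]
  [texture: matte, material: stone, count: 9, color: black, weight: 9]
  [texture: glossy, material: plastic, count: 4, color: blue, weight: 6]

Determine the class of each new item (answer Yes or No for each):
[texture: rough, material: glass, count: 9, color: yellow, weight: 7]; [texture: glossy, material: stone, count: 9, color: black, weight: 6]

No, No

All 'Yes' examples share one property — color is red — and every 'No' example lacks it.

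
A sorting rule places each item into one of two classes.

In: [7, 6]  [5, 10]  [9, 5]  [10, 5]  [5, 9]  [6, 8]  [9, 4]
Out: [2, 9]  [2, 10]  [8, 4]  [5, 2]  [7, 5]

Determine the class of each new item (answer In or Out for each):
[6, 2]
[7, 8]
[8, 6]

Out, In, In

The distinguishing property — sum ≥ 13 — holds for all the 'In' cases and none of the 'Out' cases.
[6, 2]: 6+2 = 8, fails this test → Out. [7, 8]: 7+8 = 15, matches → In. [8, 6]: 8+6 = 14, matches → In.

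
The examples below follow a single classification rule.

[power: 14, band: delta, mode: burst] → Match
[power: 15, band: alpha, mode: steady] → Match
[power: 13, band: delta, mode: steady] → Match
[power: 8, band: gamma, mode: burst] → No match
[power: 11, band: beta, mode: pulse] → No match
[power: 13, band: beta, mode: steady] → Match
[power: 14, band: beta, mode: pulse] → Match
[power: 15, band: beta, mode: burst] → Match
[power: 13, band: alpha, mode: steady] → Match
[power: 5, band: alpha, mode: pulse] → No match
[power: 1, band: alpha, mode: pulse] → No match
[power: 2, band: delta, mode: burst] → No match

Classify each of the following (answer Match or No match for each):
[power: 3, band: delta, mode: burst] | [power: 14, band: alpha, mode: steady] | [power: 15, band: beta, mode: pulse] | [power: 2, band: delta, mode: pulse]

No match, Match, Match, No match

A rule that fits every label: power ≥ 13 — true of each 'Match' example, false of each 'No match' one.
No match: [power: 3, band: delta, mode: burst], since power = 3. Match: [power: 14, band: alpha, mode: steady], since power = 14. Match: [power: 15, band: beta, mode: pulse], since power = 15. No match: [power: 2, band: delta, mode: pulse], since power = 2.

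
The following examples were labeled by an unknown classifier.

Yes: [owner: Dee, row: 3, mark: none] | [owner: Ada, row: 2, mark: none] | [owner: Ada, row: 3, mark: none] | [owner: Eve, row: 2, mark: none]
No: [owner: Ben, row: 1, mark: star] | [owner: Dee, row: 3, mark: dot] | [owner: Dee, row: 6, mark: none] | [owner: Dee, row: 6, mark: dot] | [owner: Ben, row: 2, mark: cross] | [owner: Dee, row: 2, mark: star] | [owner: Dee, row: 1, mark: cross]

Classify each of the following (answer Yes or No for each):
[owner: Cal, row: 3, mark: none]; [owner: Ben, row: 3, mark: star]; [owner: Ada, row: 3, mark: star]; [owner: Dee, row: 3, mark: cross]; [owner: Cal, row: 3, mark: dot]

Yes, No, No, No, No

The pattern is that an item is 'Yes' exactly when: mark is none AND row ≤ 3.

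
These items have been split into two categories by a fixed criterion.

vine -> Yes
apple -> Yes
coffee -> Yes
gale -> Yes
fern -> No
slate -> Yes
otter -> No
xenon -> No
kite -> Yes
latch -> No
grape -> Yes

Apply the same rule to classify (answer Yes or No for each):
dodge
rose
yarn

Yes, Yes, No

The classifier is using: ends with 'e'.
dodge: ends with 'e' — satisfies this, so Yes. rose: ends with 'e' — satisfies this, so Yes. yarn: ends with 'n' — does not fit, so No.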